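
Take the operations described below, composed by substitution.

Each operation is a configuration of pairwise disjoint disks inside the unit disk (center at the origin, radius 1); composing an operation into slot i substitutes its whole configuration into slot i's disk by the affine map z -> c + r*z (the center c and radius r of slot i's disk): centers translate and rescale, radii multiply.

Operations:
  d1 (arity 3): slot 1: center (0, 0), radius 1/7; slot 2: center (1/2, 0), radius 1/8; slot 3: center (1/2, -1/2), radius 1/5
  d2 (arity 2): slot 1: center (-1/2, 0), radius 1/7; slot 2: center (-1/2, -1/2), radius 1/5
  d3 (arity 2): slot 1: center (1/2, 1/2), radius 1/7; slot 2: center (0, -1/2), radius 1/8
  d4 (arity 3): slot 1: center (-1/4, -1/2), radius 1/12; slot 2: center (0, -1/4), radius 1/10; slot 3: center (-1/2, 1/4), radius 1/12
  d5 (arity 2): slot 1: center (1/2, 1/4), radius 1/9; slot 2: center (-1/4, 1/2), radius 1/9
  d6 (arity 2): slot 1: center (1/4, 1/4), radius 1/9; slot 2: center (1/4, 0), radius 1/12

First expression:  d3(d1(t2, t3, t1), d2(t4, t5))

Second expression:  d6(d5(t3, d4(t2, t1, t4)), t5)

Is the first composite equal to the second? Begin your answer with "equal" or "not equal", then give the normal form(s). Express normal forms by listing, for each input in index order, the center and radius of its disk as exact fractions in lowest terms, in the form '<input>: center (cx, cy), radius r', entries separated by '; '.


not equal; the first gives t1: center (4/7, 3/7), radius 1/35; t2: center (1/2, 1/2), radius 1/49; t3: center (4/7, 1/2), radius 1/56; t4: center (-1/16, -1/2), radius 1/56; t5: center (-1/16, -9/16), radius 1/40 and the second t1: center (2/9, 49/162), radius 1/810; t2: center (71/324, 97/324), radius 1/972; t3: center (11/36, 5/18), radius 1/81; t4: center (35/162, 25/81), radius 1/972; t5: center (1/4, 0), radius 1/12

The first expression, normalized: t1: center (4/7, 3/7), radius 1/35; t2: center (1/2, 1/2), radius 1/49; t3: center (4/7, 1/2), radius 1/56; t4: center (-1/16, -1/2), radius 1/56; t5: center (-1/16, -9/16), radius 1/40
The second expression, normalized: t1: center (2/9, 49/162), radius 1/810; t2: center (71/324, 97/324), radius 1/972; t3: center (11/36, 5/18), radius 1/81; t4: center (35/162, 25/81), radius 1/972; t5: center (1/4, 0), radius 1/12
They disagree, so not equal.


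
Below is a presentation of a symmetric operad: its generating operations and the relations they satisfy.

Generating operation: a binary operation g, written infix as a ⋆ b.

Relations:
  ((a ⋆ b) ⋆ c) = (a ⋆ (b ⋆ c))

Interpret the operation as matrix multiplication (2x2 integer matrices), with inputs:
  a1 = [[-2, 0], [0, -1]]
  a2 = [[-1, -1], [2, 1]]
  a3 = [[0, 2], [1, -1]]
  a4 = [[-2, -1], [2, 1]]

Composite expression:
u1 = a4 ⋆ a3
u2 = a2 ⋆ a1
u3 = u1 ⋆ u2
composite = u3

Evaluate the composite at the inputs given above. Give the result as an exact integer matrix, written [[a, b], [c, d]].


(a4 ⋆ a3) = [[-1, -3], [1, 3]]
(a2 ⋆ a1) = [[2, 1], [-4, -1]]
((a4 ⋆ a3) ⋆ (a2 ⋆ a1)) = [[10, 2], [-10, -2]]

[[10, 2], [-10, -2]]


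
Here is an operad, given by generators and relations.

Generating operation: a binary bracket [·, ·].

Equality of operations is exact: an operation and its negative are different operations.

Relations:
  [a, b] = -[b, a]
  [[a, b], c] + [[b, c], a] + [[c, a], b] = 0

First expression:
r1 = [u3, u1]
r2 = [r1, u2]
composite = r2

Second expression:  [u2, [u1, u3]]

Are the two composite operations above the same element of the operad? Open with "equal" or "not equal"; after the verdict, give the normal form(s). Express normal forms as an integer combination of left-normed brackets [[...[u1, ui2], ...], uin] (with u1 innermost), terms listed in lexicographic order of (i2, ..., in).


Normal form of the first expression: -[[u1, u3], u2]
Normal form of the second expression: -[[u1, u3], u2]
Identical normal forms: equal.

equal: each reduces to -[[u1, u3], u2]


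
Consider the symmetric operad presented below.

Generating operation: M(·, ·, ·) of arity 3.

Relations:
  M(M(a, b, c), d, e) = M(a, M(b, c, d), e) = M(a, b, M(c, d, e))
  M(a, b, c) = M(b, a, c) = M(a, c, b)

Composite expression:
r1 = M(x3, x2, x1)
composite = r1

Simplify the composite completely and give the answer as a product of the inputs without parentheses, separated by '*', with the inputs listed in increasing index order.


x1 * x2 * x3

Reordering under M is free, so list the x-inputs canonically.
M(x3, x2, x1) reduces to x3 * x2 * x1
commutativity sorts the factors: x1 * x2 * x3


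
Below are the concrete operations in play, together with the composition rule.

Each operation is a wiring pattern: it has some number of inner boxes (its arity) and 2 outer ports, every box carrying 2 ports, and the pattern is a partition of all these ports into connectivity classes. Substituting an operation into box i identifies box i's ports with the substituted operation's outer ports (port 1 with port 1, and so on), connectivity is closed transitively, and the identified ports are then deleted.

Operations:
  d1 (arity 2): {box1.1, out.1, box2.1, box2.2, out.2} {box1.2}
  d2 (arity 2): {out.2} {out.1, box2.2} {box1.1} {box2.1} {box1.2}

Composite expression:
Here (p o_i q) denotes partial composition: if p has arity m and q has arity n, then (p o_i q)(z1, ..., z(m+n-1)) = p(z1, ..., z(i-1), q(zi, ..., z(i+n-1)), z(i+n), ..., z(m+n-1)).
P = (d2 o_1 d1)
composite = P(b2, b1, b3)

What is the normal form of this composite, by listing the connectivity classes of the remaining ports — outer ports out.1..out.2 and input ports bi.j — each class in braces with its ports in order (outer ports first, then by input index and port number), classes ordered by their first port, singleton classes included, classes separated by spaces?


{out.1, b3.2} {out.2} {b1.1, b1.2, b2.1} {b2.2} {b3.1}

Treat the ports identified at d2 as solder joints: merge, then drop.
after d1, the pattern on (b2, b1) reads {out.1, out.2, b1.1, b1.2, b2.1} {b2.2} (out.j = its outer ports)
after d2, the pattern on (b2, b1, b3) reads {out.1, b3.2} {out.2} {b1.1, b1.2, b2.1} {b2.2} {b3.1} (out.j = its outer ports)


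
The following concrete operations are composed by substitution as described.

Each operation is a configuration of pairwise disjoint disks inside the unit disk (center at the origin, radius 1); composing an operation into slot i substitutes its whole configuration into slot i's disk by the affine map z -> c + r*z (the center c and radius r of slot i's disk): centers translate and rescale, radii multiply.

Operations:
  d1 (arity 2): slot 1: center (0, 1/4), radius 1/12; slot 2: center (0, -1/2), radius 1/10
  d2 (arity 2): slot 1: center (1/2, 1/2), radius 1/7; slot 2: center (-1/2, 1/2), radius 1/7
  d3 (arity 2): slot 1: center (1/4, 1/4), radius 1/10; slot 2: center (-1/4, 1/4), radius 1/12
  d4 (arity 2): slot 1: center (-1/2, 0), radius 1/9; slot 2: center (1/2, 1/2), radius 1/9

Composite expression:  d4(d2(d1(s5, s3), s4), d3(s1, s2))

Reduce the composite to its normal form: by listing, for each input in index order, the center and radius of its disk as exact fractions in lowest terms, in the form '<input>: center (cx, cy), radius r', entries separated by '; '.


s1: center (19/36, 19/36), radius 1/90; s2: center (17/36, 19/36), radius 1/108; s3: center (-4/9, 1/21), radius 1/630; s4: center (-5/9, 1/18), radius 1/63; s5: center (-4/9, 5/84), radius 1/756


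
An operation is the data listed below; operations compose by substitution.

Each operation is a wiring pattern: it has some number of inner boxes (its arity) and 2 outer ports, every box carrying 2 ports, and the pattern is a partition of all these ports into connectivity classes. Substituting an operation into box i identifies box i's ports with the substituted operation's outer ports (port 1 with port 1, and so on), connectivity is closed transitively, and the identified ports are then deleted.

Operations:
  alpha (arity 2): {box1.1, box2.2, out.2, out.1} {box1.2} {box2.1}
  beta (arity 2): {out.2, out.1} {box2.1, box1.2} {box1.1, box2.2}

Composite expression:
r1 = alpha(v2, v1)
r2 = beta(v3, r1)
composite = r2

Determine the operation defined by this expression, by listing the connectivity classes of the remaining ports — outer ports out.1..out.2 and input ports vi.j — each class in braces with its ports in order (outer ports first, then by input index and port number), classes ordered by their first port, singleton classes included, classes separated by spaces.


Reachability decides: close wires over beta-identified ports.
after alpha, the pattern on (v2, v1) reads {out.1, out.2, v1.2, v2.1} {v1.1} {v2.2} (out.j = its outer ports)
after beta, the pattern on (v3, v2, v1) reads {out.1, out.2} {v1.1} {v1.2, v2.1, v3.1, v3.2} {v2.2} (out.j = its outer ports)

{out.1, out.2} {v1.1} {v1.2, v2.1, v3.1, v3.2} {v2.2}


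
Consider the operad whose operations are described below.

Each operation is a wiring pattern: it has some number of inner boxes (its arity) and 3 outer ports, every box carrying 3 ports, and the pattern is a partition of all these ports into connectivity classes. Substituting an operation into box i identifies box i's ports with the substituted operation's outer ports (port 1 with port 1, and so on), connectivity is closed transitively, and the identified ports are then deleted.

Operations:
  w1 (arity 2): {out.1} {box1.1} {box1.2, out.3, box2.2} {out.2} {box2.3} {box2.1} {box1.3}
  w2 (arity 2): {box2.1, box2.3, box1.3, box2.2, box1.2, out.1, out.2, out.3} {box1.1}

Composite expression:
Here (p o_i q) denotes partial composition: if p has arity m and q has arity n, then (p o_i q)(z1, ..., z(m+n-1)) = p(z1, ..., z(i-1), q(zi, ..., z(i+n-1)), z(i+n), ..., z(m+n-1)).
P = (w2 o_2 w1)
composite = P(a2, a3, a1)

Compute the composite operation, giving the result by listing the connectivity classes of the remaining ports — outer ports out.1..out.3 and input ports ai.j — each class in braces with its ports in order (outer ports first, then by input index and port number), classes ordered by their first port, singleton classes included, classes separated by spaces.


{out.1, out.2, out.3, a1.2, a2.2, a2.3, a3.2} {a1.1} {a1.3} {a2.1} {a3.1} {a3.3}

Two ports join when wires chain via w2-identified ports.
composing w1 on (a3, a1), with out.j its own outer ports: {out.1} {out.2} {out.3, a1.2, a3.2} {a1.1} {a1.3} {a3.1} {a3.3}
composing w2 on (a2, a3, a1), with out.j its own outer ports: {out.1, out.2, out.3, a1.2, a2.2, a2.3, a3.2} {a1.1} {a1.3} {a2.1} {a3.1} {a3.3}


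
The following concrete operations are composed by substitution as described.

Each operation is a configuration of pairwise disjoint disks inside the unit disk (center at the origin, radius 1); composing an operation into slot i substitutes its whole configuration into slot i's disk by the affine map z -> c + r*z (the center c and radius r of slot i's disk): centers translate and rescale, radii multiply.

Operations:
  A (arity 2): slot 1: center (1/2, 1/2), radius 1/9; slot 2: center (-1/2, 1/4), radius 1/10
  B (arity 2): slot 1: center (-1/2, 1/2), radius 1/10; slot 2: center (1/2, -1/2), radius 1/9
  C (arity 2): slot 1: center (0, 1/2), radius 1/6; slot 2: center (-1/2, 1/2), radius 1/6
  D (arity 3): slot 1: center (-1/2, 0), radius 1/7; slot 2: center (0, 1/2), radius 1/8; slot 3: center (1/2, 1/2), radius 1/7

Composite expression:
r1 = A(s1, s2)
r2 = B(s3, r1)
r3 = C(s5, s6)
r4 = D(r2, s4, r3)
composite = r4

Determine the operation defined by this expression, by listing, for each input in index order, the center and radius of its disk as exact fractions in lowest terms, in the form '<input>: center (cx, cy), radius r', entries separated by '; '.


Affine substitution under D: radii multiply and s-centers shift.
s3 passes through 2 substitutions, ending at center (-4/7, 1/14), radius 1/70
s1 passes through 3 substitutions, ending at center (-53/126, -4/63), radius 1/567
s2 passes through 3 substitutions, ending at center (-55/126, -17/252), radius 1/630
s4 passes through 1 substitution, ending at center (0, 1/2), radius 1/8
s5 passes through 2 substitutions, ending at center (1/2, 4/7), radius 1/42
s6 passes through 2 substitutions, ending at center (3/7, 4/7), radius 1/42

s1: center (-53/126, -4/63), radius 1/567; s2: center (-55/126, -17/252), radius 1/630; s3: center (-4/7, 1/14), radius 1/70; s4: center (0, 1/2), radius 1/8; s5: center (1/2, 4/7), radius 1/42; s6: center (3/7, 4/7), radius 1/42


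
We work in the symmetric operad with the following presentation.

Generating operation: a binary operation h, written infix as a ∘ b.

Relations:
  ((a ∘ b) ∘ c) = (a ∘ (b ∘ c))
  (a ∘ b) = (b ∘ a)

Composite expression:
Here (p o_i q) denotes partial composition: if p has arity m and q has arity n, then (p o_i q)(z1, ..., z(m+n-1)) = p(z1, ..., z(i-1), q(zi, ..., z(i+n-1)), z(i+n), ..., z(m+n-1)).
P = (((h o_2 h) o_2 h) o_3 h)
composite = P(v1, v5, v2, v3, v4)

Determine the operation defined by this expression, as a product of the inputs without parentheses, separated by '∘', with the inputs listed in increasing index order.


v1 ∘ v2 ∘ v3 ∘ v4 ∘ v5

Key point: h commutes, so take the v-inputs in any fixed order.
(v2 ∘ v3) linearizes to v2 ∘ v3
(v5 ∘ (v2 ∘ v3)) linearizes to v5 ∘ v2 ∘ v3
((v5 ∘ (v2 ∘ v3)) ∘ v4) linearizes to v5 ∘ v2 ∘ v3 ∘ v4
(v1 ∘ ((v5 ∘ (v2 ∘ v3)) ∘ v4)) linearizes to v1 ∘ v5 ∘ v2 ∘ v3 ∘ v4
rearranged into index order: v1 ∘ v2 ∘ v3 ∘ v4 ∘ v5


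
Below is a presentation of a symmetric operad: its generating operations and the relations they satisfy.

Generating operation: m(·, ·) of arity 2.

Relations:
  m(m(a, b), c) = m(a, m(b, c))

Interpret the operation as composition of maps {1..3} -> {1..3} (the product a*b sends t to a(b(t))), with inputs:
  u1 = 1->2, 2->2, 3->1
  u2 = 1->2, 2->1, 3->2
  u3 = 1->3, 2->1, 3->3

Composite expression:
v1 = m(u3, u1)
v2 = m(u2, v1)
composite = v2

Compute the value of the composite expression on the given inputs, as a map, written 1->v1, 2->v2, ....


1->2, 2->2, 3->2

m(u3, u1) = 1->1, 2->1, 3->3
m(u2, m(u3, u1)) = 1->2, 2->2, 3->2


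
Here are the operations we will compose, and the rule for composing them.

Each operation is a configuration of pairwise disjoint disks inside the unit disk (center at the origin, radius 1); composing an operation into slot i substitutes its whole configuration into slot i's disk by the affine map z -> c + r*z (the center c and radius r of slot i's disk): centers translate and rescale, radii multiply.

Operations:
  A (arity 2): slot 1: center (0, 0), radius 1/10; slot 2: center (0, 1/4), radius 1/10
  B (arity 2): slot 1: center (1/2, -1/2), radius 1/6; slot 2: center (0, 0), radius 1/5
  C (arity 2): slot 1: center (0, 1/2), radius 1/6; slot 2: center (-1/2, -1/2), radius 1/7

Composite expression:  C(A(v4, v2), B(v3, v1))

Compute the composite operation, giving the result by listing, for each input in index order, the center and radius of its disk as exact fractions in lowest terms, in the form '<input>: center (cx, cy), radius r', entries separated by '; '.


Only the slot chain above each v matters under C; compose those maps.
tracing v4 down its 2-map path: center (0, 1/2), radius 1/60
tracing v2 down its 2-map path: center (0, 13/24), radius 1/60
tracing v3 down its 2-map path: center (-3/7, -4/7), radius 1/42
tracing v1 down its 2-map path: center (-1/2, -1/2), radius 1/35

v1: center (-1/2, -1/2), radius 1/35; v2: center (0, 13/24), radius 1/60; v3: center (-3/7, -4/7), radius 1/42; v4: center (0, 1/2), radius 1/60


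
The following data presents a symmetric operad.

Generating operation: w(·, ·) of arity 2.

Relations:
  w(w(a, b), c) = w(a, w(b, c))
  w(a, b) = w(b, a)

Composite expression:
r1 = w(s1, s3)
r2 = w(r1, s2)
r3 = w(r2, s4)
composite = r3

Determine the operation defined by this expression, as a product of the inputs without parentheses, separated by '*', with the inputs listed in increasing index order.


s1 * s2 * s3 * s4

Any arrangement under w is one operation, so sort the s-inputs.
w(s1, s3) spells out as s1 * s3
w(w(s1, s3), s2) spells out as s1 * s3 * s2
w(w(w(s1, s3), s2), s4) spells out as s1 * s3 * s2 * s4
reordering the factors by index: s1 * s2 * s3 * s4


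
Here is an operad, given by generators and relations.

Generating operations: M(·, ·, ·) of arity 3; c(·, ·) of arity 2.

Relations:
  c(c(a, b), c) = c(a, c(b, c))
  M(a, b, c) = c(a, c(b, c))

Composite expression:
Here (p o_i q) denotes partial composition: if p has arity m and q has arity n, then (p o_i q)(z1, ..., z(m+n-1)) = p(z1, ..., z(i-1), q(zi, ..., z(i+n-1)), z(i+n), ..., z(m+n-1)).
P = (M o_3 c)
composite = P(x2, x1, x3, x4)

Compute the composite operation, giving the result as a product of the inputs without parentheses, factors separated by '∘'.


x2 ∘ x1 ∘ x3 ∘ x4

Under associativity of M, the answer is the x's in reading order.
c(x3, x4) spells out as x3 ∘ x4
M(x2, x1, c(x3, x4)) spells out as x2 ∘ x1 ∘ x3 ∘ x4


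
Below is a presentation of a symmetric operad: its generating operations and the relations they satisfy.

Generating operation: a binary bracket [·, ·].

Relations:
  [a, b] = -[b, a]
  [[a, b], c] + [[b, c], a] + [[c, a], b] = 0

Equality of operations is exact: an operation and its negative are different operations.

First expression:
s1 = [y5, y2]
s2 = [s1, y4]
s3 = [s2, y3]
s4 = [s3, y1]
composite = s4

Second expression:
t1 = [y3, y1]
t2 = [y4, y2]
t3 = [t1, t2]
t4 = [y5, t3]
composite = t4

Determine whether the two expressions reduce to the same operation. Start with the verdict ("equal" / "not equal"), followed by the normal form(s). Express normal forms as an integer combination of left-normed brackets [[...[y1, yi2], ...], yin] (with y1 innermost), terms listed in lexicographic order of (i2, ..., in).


not equal; the first gives [[[[y1, y2], y5], y4], y3] - [[[[y1, y3], y2], y5], y4] + [[[[y1, y3], y4], y2], y5] - [[[[y1, y3], y4], y5], y2] + [[[[y1, y3], y5], y2], y4] - [[[[y1, y4], y2], y5], y3] + [[[[y1, y4], y5], y2], y3] - [[[[y1, y5], y2], y4], y3] and the second -[[[[y1, y3], y2], y4], y5] + [[[[y1, y3], y4], y2], y5]

Reducing the first expression gives [[[[y1, y2], y5], y4], y3] - [[[[y1, y3], y2], y5], y4] + [[[[y1, y3], y4], y2], y5] - [[[[y1, y3], y4], y5], y2] + [[[[y1, y3], y5], y2], y4] - [[[[y1, y4], y2], y5], y3] + [[[[y1, y4], y5], y2], y3] - [[[[y1, y5], y2], y4], y3]
Reducing the second expression gives -[[[[y1, y3], y2], y4], y5] + [[[[y1, y3], y4], y2], y5]
The forms do not match — not equal.


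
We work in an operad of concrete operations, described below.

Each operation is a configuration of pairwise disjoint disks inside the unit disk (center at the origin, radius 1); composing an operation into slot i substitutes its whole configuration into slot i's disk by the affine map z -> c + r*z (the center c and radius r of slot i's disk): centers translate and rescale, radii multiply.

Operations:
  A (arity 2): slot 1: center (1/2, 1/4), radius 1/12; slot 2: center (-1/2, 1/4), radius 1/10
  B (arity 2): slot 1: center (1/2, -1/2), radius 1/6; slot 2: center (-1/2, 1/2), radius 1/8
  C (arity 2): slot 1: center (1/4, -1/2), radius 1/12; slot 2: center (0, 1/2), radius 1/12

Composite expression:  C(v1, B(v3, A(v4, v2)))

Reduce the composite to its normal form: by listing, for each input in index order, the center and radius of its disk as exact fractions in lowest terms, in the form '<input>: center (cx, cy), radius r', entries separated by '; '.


v1: center (1/4, -1/2), radius 1/12; v2: center (-3/64, 209/384), radius 1/960; v3: center (1/24, 11/24), radius 1/72; v4: center (-7/192, 209/384), radius 1/1152


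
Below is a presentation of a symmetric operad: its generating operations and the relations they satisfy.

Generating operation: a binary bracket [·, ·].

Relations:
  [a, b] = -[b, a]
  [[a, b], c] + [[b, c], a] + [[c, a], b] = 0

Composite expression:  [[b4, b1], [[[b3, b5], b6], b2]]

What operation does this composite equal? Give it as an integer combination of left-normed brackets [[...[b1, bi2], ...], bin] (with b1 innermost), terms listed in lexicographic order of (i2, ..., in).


[[[[[b1, b4], b2], b3], b5], b6] - [[[[[b1, b4], b2], b5], b3], b6] - [[[[[b1, b4], b2], b6], b3], b5] + [[[[[b1, b4], b2], b6], b5], b3] - [[[[[b1, b4], b3], b5], b6], b2] + [[[[[b1, b4], b5], b3], b6], b2] + [[[[[b1, b4], b6], b3], b5], b2] - [[[[[b1, b4], b6], b5], b3], b2]

A multilinear Lie element is pinned by b1-initial words (b1 innermost).
Composite bracket: [[b4, b1], [[[b3, b5], b6], b2]]
The bracket unfolds into 32 signed words via [a, b] = ab - ba (2^5 = 32).
Words beginning with b1 determine it all:
  word b1b4b2b3b5b6 has sign +1, contributing +[[[[[b1, b4], b2], b3], b5], b6]
  word b1b4b2b5b3b6 has sign -1, contributing -[[[[[b1, b4], b2], b5], b3], b6]
  word b1b4b2b6b3b5 has sign -1, contributing -[[[[[b1, b4], b2], b6], b3], b5]
  word b1b4b2b6b5b3 has sign +1, contributing +[[[[[b1, b4], b2], b6], b5], b3]
  word b1b4b3b5b6b2 has sign -1, contributing -[[[[[b1, b4], b3], b5], b6], b2]
  word b1b4b5b3b6b2 has sign +1, contributing +[[[[[b1, b4], b5], b3], b6], b2]
  word b1b4b6b3b5b2 has sign +1, contributing +[[[[[b1, b4], b6], b3], b5], b2]
  word b1b4b6b5b3b2 has sign -1, contributing -[[[[[b1, b4], b6], b5], b3], b2]


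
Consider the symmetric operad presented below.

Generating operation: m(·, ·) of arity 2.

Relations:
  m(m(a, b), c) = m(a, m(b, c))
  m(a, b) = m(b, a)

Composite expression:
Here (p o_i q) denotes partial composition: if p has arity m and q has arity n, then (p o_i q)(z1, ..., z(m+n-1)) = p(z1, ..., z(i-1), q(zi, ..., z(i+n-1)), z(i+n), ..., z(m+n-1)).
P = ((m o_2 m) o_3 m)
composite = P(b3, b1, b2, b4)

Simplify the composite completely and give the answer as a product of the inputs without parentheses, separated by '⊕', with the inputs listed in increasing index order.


Both nesting and order wash out for m; what remains is which b's occur.
m(b2, b4) unparenthesizes to b2 ⊕ b4
m(b1, m(b2, b4)) unparenthesizes to b1 ⊕ b2 ⊕ b4
m(b3, m(b1, m(b2, b4))) unparenthesizes to b3 ⊕ b1 ⊕ b2 ⊕ b4
reordering the factors by index: b1 ⊕ b2 ⊕ b3 ⊕ b4

b1 ⊕ b2 ⊕ b3 ⊕ b4


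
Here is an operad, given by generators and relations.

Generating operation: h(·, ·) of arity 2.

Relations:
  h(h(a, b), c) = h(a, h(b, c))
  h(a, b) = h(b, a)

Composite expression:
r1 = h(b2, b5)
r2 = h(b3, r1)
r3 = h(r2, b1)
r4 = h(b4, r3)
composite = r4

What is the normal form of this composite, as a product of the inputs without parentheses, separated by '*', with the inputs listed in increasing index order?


b1 * b2 * b3 * b4 * b5


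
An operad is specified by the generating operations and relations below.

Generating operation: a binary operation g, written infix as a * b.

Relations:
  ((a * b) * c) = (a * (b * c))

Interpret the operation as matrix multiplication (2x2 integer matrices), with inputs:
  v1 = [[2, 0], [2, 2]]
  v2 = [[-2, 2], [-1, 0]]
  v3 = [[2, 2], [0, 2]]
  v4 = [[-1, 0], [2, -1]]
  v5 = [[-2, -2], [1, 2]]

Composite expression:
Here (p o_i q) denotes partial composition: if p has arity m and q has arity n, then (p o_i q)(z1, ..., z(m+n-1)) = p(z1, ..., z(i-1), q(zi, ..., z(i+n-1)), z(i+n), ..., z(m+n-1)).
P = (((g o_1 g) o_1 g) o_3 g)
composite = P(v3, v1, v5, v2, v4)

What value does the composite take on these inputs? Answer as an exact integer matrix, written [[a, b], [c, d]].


[[-80, 24], [-24, 8]]

(v3 * v1) = [[8, 4], [4, 4]]
(v5 * v2) = [[6, -4], [-4, 2]]
((v3 * v1) * (v5 * v2)) = [[32, -24], [8, -8]]
(((v3 * v1) * (v5 * v2)) * v4) = [[-80, 24], [-24, 8]]


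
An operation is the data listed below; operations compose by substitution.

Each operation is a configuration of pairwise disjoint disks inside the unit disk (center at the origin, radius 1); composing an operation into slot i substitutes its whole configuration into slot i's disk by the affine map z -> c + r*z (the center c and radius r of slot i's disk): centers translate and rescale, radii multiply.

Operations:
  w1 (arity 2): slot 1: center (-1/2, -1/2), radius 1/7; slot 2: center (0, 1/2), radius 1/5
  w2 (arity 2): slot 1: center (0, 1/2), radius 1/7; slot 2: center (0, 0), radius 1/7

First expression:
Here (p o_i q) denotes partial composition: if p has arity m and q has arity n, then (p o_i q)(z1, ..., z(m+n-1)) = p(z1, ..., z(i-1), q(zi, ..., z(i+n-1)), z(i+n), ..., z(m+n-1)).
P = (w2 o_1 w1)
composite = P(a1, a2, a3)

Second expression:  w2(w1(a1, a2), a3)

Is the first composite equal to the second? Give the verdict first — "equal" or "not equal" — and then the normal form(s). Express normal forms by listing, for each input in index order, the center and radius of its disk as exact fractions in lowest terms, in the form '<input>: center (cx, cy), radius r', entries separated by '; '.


equal; the common form is a1: center (-1/14, 3/7), radius 1/49; a2: center (0, 4/7), radius 1/35; a3: center (0, 0), radius 1/7

In normal form, the first expression is a1: center (-1/14, 3/7), radius 1/49; a2: center (0, 4/7), radius 1/35; a3: center (0, 0), radius 1/7
In normal form, the second expression is a1: center (-1/14, 3/7), radius 1/49; a2: center (0, 4/7), radius 1/35; a3: center (0, 0), radius 1/7
Both agree, so they are equal.


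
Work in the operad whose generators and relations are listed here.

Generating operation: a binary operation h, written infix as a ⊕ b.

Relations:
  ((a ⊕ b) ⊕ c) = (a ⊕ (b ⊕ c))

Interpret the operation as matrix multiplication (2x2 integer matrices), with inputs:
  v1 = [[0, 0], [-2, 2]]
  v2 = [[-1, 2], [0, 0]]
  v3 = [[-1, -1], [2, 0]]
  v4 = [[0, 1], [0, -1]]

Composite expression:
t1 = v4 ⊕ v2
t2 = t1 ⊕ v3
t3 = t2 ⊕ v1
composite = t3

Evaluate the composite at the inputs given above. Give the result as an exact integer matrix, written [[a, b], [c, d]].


[[0, 0], [0, 0]]

(v4 ⊕ v2) = [[0, 0], [0, 0]]
((v4 ⊕ v2) ⊕ v3) = [[0, 0], [0, 0]]
(((v4 ⊕ v2) ⊕ v3) ⊕ v1) = [[0, 0], [0, 0]]


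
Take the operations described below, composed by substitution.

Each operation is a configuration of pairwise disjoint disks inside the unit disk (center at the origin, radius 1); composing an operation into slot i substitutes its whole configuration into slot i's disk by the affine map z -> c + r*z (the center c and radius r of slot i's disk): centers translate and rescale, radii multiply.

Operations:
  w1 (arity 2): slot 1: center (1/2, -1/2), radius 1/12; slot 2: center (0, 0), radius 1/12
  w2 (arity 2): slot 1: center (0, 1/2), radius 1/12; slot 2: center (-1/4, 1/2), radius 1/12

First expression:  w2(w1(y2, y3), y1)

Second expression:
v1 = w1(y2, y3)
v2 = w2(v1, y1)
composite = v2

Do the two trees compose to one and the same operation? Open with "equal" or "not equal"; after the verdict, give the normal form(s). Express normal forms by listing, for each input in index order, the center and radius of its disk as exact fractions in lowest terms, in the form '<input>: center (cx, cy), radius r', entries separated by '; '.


equal: each reduces to y1: center (-1/4, 1/2), radius 1/12; y2: center (1/24, 11/24), radius 1/144; y3: center (0, 1/2), radius 1/144

The first expression, normalized: y1: center (-1/4, 1/2), radius 1/12; y2: center (1/24, 11/24), radius 1/144; y3: center (0, 1/2), radius 1/144
The second expression, normalized: y1: center (-1/4, 1/2), radius 1/12; y2: center (1/24, 11/24), radius 1/144; y3: center (0, 1/2), radius 1/144
One common form — equal.


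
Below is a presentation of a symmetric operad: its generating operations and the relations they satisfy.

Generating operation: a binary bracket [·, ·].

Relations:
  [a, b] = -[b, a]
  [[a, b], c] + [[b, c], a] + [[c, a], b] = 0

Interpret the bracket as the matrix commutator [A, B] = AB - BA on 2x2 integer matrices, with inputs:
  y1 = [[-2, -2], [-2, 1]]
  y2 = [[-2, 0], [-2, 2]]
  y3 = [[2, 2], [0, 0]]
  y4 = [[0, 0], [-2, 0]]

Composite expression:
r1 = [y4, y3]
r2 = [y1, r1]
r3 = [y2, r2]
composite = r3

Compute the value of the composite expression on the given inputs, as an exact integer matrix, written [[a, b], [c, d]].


[[32, -64], [-144, -32]]

[y4, y3] = [[4, 0], [-4, -4]]
[y1, [y4, y3]] = [[8, 16], [-28, -8]]
[y2, [y1, [y4, y3]]] = [[32, -64], [-144, -32]]


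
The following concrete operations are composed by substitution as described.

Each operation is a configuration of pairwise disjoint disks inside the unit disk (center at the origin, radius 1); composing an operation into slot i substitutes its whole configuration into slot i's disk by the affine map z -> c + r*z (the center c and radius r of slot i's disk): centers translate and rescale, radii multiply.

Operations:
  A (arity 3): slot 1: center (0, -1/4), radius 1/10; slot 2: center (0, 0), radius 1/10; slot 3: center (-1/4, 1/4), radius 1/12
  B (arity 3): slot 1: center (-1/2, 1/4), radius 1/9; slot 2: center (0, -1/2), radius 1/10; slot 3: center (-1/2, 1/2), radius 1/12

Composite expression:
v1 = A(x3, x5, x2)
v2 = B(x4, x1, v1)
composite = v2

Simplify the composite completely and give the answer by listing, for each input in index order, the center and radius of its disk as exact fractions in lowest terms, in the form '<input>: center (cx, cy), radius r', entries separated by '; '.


x1: center (0, -1/2), radius 1/10; x2: center (-25/48, 25/48), radius 1/144; x3: center (-1/2, 23/48), radius 1/120; x4: center (-1/2, 1/4), radius 1/9; x5: center (-1/2, 1/2), radius 1/120

Follow each x-input down from B: c' goes to c + r*c', radius to r*r'.
for x4, the 1-step affine chain lands on center (-1/2, 1/4), radius 1/9
for x1, the 1-step affine chain lands on center (0, -1/2), radius 1/10
for x3, the 2-step affine chain lands on center (-1/2, 23/48), radius 1/120
for x5, the 2-step affine chain lands on center (-1/2, 1/2), radius 1/120
for x2, the 2-step affine chain lands on center (-25/48, 25/48), radius 1/144


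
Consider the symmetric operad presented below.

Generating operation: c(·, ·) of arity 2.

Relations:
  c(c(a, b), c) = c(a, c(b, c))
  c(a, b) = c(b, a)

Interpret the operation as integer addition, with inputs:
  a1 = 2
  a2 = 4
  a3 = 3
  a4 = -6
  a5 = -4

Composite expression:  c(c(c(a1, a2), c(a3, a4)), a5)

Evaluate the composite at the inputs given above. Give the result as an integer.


-1

c(a1, a2) = 6
c(a3, a4) = -3
c(c(a1, a2), c(a3, a4)) = 3
c(c(c(a1, a2), c(a3, a4)), a5) = -1


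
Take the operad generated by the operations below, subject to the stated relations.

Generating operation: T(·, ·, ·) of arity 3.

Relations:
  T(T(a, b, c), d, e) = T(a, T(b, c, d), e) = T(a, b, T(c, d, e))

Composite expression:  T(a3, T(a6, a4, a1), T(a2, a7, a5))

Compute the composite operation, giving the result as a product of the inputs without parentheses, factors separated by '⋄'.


a3 ⋄ a6 ⋄ a4 ⋄ a1 ⋄ a2 ⋄ a7 ⋄ a5

All parenthesizations of T agree; list the a-inputs left to right.
T(a6, a4, a1) linearizes to a6 ⋄ a4 ⋄ a1
T(a2, a7, a5) linearizes to a2 ⋄ a7 ⋄ a5
T(a3, T(a6, a4, a1), T(a2, a7, a5)) linearizes to a3 ⋄ a6 ⋄ a4 ⋄ a1 ⋄ a2 ⋄ a7 ⋄ a5


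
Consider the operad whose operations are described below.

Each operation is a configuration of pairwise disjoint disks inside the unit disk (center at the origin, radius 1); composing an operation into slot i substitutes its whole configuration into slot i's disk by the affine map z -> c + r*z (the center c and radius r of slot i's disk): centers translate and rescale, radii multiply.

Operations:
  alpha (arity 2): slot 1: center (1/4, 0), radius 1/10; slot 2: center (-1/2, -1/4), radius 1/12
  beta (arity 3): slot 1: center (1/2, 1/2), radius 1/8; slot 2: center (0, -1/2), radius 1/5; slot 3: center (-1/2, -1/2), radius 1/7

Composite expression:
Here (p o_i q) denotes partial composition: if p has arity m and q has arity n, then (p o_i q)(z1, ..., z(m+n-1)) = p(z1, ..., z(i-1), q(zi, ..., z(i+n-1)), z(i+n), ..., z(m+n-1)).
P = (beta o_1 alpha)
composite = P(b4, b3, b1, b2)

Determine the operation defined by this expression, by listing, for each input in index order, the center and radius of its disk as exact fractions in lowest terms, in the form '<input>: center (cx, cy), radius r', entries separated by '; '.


Only the slot chain above each b matters under beta; compose those maps.
input b4: composing its 2 substitution steps yields center (17/32, 1/2), radius 1/80
input b3: composing its 2 substitution steps yields center (7/16, 15/32), radius 1/96
input b1: composing its 1 substitution step yields center (0, -1/2), radius 1/5
input b2: composing its 1 substitution step yields center (-1/2, -1/2), radius 1/7

b1: center (0, -1/2), radius 1/5; b2: center (-1/2, -1/2), radius 1/7; b3: center (7/16, 15/32), radius 1/96; b4: center (17/32, 1/2), radius 1/80


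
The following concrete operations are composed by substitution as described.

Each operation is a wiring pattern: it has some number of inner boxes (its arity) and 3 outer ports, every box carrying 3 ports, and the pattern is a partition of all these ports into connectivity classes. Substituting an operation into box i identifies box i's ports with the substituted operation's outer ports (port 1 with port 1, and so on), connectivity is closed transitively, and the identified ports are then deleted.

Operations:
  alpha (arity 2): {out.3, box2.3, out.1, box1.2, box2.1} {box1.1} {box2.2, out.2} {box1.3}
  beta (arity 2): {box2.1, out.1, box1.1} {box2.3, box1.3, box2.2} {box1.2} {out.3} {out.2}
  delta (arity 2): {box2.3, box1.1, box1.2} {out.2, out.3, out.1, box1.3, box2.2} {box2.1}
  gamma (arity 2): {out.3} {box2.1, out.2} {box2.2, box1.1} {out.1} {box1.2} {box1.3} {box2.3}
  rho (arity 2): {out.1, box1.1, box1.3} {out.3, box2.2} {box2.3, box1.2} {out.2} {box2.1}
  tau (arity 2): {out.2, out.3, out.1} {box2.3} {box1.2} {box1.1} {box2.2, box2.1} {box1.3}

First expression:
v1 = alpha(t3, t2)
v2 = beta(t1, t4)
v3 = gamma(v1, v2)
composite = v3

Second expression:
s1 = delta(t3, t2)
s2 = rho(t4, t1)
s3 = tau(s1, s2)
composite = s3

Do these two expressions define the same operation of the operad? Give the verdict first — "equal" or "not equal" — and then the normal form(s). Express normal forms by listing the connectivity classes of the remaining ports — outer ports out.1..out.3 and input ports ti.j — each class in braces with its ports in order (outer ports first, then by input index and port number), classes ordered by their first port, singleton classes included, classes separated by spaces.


Reducing the first expression gives {out.1} {out.2, t1.1, t4.1} {out.3} {t1.2} {t1.3, t4.2, t4.3} {t2.1, t2.3, t3.2} {t2.2} {t3.1} {t3.3}
Reducing the second expression gives {out.1, out.2, out.3} {t1.1} {t1.2} {t1.3, t4.2} {t2.1} {t2.2, t3.3} {t2.3, t3.1, t3.2} {t4.1, t4.3}
Distinct normal forms: not equal.

not equal — first {out.1} {out.2, t1.1, t4.1} {out.3} {t1.2} {t1.3, t4.2, t4.3} {t2.1, t2.3, t3.2} {t2.2} {t3.1} {t3.3}, second {out.1, out.2, out.3} {t1.1} {t1.2} {t1.3, t4.2} {t2.1} {t2.2, t3.3} {t2.3, t3.1, t3.2} {t4.1, t4.3}


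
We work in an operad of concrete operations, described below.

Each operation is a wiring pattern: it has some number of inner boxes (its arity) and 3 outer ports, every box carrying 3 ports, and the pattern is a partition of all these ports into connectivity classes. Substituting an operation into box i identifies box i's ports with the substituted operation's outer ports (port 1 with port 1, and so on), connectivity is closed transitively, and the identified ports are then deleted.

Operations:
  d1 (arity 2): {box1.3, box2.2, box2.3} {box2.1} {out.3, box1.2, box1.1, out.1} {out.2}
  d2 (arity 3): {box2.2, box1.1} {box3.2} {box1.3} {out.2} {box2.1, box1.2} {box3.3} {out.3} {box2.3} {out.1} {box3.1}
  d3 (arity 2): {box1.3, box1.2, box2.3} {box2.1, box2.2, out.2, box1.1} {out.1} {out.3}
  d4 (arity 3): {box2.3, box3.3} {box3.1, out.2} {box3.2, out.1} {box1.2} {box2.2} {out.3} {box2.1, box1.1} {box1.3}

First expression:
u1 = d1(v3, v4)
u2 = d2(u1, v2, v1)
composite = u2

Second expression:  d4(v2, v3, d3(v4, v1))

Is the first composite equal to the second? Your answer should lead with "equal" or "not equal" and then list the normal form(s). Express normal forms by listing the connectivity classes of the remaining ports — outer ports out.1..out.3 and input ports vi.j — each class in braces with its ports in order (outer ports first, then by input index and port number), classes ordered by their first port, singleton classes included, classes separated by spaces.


not equal; the first gives {out.1} {out.2} {out.3} {v1.1} {v1.2} {v1.3} {v2.1} {v2.2, v3.1, v3.2} {v2.3} {v3.3, v4.2, v4.3} {v4.1} and the second {out.1, v1.1, v1.2, v4.1} {out.2} {out.3} {v1.3, v4.2, v4.3} {v2.1, v3.1} {v2.2} {v2.3} {v3.2} {v3.3}

Reducing the first expression gives {out.1} {out.2} {out.3} {v1.1} {v1.2} {v1.3} {v2.1} {v2.2, v3.1, v3.2} {v2.3} {v3.3, v4.2, v4.3} {v4.1}
Reducing the second expression gives {out.1, v1.1, v1.2, v4.1} {out.2} {out.3} {v1.3, v4.2, v4.3} {v2.1, v3.1} {v2.2} {v2.3} {v3.2} {v3.3}
Different reductions; not equal.


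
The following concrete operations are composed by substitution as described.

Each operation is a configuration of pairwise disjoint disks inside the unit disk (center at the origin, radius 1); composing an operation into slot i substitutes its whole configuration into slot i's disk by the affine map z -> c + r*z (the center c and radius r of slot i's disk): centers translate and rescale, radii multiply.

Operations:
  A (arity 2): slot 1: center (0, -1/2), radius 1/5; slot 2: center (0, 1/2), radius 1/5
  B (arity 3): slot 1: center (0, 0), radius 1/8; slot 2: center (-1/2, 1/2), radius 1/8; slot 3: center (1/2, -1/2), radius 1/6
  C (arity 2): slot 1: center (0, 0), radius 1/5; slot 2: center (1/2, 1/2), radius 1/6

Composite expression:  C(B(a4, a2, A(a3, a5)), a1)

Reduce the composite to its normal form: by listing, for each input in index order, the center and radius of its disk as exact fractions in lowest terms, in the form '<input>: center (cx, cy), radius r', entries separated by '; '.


a1: center (1/2, 1/2), radius 1/6; a2: center (-1/10, 1/10), radius 1/40; a3: center (1/10, -7/60), radius 1/150; a4: center (0, 0), radius 1/40; a5: center (1/10, -1/12), radius 1/150

Only the slot chain above each a matters under C; compose those maps.
a4 passes through 2 substitutions, ending at center (0, 0), radius 1/40
a2 passes through 2 substitutions, ending at center (-1/10, 1/10), radius 1/40
a3 passes through 3 substitutions, ending at center (1/10, -7/60), radius 1/150
a5 passes through 3 substitutions, ending at center (1/10, -1/12), radius 1/150
a1 passes through 1 substitution, ending at center (1/2, 1/2), radius 1/6


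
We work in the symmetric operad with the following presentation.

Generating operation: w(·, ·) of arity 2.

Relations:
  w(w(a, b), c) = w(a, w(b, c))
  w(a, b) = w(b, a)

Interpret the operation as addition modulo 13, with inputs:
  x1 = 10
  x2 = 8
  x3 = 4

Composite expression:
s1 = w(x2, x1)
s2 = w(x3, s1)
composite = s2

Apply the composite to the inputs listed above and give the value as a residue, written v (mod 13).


9 (mod 13)

w(x2, x1) = 5
w(x3, w(x2, x1)) = 9


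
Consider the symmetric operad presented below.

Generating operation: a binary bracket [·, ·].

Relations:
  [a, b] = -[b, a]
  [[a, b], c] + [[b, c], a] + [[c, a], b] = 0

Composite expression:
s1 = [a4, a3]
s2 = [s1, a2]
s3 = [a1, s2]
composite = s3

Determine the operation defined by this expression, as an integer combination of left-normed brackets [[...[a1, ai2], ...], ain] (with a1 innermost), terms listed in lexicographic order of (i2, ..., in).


[[[a1, a2], a3], a4] - [[[a1, a2], a4], a3] - [[[a1, a3], a4], a2] + [[[a1, a4], a3], a2]


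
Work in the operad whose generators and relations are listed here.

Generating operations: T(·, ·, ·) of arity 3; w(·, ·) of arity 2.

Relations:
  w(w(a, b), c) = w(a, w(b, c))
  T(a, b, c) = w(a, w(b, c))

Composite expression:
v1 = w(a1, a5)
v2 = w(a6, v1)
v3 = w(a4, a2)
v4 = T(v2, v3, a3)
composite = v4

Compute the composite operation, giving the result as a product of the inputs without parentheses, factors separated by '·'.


Key point: T is associative — brackets drop, the a-order remains.
w(a1, a5) collapses to a1 · a5
w(a6, w(a1, a5)) collapses to a6 · a1 · a5
w(a4, a2) collapses to a4 · a2
T(w(a6, w(a1, a5)), w(a4, a2), a3) collapses to a6 · a1 · a5 · a4 · a2 · a3

a6 · a1 · a5 · a4 · a2 · a3
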